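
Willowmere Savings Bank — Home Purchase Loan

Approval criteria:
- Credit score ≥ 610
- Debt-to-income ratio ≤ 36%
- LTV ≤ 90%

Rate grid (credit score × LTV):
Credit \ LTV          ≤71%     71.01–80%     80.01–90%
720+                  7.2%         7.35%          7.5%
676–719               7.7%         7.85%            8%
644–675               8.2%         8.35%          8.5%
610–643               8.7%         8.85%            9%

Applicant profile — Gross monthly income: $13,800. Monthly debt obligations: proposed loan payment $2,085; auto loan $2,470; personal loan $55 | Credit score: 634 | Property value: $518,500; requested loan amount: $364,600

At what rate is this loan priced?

8.7%

Credit score 634 ≥ 610; Total monthly debts = (2,085 + 2,470 + 55) = 4,610. Debt-to-income = 4,610/13,800 = 33.4% — meets 36% limit
Loan-to-value = 364,600/518,500 = 70.3% — pass (90% max)
Row: 634 falls in 610–643. Column: 70.3% falls in ≤71%. Rate = 8.7%.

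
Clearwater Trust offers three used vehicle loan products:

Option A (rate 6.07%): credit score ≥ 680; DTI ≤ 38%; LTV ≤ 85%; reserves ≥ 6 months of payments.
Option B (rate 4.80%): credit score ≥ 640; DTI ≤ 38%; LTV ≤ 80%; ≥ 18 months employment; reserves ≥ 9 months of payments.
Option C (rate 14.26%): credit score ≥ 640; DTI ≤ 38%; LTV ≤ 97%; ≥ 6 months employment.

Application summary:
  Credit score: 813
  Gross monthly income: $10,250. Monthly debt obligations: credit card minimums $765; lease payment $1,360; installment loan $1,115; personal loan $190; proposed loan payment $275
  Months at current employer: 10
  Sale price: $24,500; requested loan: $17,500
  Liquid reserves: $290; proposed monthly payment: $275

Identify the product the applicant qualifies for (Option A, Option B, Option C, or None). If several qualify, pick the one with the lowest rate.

Total debts = (765 + 1,360 + 1,115 + 190 + 275) = 3,705; DTI = 3,705/10,250 = 36.1%.
LTV = 17,500/24,500 = 71.4%.
Reserves = 290/275 = 1.1 months.
Option A: score 813 ≥ 680; DTI 36.1% ≤ 38%; LTV 71.4% ≤ 85%; reserves 1.1 < 6 mo → does not qualify.
Option B: score 813 ≥ 640; DTI 36.1% ≤ 38%; LTV 71.4% ≤ 80%; employment 10 < 18 mo; reserves 1.1 < 9 mo → does not qualify.
Option C: score 813 ≥ 640; DTI 36.1% ≤ 38%; LTV 71.4% ≤ 97%; employment 10 ≥ 6 mo → qualifies.

Option C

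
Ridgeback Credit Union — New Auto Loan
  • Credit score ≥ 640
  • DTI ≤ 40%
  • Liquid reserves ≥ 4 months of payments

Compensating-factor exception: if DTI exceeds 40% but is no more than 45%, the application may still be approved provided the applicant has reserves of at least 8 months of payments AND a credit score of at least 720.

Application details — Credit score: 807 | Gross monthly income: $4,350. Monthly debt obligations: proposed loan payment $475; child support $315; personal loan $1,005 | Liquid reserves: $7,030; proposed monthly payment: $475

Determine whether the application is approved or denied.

Approved

Credit score 807 ≥ 640 (meets base)
Total debts = (475 + 315 + 1,005) = 1,795. DTI: 1,795 ÷ 4,350 = 41.3%, over the 40% base limit.
Liquid reserves cover 7,030/475 = 14.8 months — ≥ 4 required
41.3% falls in the override range (40%–45%), so the compensating-factor test applies.
Override check — reserves: 14.8 mo (ok); score: 807 (ok).
Both compensating conditions met → exception applies.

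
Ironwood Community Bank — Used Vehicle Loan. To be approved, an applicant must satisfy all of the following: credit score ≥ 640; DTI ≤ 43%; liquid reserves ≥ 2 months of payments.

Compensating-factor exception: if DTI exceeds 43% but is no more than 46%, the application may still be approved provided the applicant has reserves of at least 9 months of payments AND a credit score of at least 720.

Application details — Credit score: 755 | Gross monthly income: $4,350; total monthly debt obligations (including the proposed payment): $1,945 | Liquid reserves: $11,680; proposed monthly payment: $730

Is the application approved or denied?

Approved

Credit score 755 ≥ 640 (meets base)
DTI: 1,945 ÷ 4,350 = 44.7%, over the 43% base limit.
Reserves = 11,680/730 = 16.0 months ≥ 2
44.7% falls in the override range (43%–46%), so the compensating-factor test applies.
Reserves 16.0 ≥ 9 months; credit score 755 ≥ 720.
Both override conditions satisfied; DTI exception granted.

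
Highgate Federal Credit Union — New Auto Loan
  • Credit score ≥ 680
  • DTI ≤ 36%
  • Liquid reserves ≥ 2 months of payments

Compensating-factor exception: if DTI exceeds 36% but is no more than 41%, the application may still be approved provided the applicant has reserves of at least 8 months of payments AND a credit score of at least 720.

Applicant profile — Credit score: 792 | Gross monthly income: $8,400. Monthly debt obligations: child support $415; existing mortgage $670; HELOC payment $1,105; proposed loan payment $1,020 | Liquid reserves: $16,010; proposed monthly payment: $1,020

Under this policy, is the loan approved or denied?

Credit score 792 ≥ 680 (meets base)
Total debts = (415 + 670 + 1,105 + 1,020) = 3,210. DTI = 3,210/8,400 = 38.2% > 36% — standard DTI limit exceeded.
Reserves: 16,010 ÷ 1,020 = 15.7 months (meets 2-month minimum)
DTI 38.2% is within the 36%–41% exception band; checking compensating factors.
Reserves 15.7 ≥ 8 months; credit score 792 ≥ 720.
Both override conditions satisfied; DTI exception granted.

Approved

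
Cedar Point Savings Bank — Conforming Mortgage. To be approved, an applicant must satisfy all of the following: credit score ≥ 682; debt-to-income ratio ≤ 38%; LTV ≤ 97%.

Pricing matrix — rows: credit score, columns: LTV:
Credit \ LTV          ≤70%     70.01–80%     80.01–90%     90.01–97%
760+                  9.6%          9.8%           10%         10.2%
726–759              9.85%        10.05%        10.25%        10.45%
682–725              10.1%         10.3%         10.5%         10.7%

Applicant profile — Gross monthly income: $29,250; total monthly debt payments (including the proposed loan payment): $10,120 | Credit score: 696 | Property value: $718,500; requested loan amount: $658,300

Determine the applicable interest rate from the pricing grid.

10.7%

Credit score 696 ≥ 682; Debt-to-income = 10,120/29,250 = 34.6% — meets 38% limit
LTV: 658,300 ÷ 718,500 = 91.6%, within 97% cap
Row: 696 falls in 682–725. Column: 91.6% falls in 90.01–97%. Rate = 10.7%.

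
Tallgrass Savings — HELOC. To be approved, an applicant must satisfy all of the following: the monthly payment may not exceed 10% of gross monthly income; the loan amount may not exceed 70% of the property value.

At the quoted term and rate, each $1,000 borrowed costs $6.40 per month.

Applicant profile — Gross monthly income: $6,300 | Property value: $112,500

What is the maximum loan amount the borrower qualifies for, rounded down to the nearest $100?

Payment cap: 10% × $6,300 = $630/month.
At $6.40 per $1,000, that supports 630/6.40 × 1,000 ≈ $98,437 → $98,400.
LTV cap: 70% × $112,500 = $78,750 → $78,700.
Binding constraint: loan-to-value.

$78,700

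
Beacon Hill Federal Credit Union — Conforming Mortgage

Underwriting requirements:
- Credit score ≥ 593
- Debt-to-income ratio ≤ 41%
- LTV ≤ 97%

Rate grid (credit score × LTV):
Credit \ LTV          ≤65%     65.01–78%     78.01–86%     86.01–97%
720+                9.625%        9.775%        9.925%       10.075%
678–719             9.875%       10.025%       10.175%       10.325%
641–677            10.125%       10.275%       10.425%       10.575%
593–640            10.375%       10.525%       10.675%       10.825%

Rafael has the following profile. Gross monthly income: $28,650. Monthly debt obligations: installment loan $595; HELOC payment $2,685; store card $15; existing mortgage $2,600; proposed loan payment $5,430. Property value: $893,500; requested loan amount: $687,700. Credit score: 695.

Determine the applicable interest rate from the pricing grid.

10.025%

Credit score 695 ≥ 593; Total monthly debts = (595 + 2,685 + 15 + 2,600 + 5,430) = 11,325. Debt-to-income = 11,325/28,650 = 39.5% — meets 41% limit
LTV = 687,700/893,500 = 77% ≤ 97%
Score 695 is in the 678–719 band; LTV 77% is in the 65.01–78% band → 10.025%.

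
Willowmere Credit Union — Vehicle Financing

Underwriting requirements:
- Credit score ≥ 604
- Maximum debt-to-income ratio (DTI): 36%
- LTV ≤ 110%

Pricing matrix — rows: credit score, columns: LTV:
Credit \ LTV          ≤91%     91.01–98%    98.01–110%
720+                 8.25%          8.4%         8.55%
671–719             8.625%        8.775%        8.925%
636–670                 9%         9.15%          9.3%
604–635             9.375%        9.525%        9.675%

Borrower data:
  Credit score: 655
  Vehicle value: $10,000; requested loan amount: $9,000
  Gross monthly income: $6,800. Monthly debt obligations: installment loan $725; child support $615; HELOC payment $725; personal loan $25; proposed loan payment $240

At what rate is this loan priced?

9%

Credit score 655 ≥ 604; Total monthly debts = (725 + 615 + 725 + 25 + 240) = 2,330. DTI = 2,330/6,800 = 34.3% ≤ 36%
Loan-to-value = 9,000/10,000 = 90% — pass (110% max)
Score 655 is in the 636–670 band; LTV 90% is in the ≤91% band → 9%.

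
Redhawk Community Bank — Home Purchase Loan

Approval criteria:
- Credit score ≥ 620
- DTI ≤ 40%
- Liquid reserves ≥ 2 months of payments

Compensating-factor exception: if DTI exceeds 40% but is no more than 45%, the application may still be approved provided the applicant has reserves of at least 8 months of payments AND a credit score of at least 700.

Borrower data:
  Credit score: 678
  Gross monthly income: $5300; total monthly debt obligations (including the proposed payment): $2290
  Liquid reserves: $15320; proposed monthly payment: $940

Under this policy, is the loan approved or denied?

Credit score 678 ≥ 620 (meets base)
DTI: 2,290 ÷ 5,300 = 43.2%, over the 40% base limit.
Liquid reserves cover 15,320/940 = 16.3 months — ≥ 2 required
DTI 43.2% is within the 40%–45% exception band; checking compensating factors.
Reserves 16.3 ≥ 8 months; credit score 678 < 700.
Compensating-factor requirement not fully met.

Denied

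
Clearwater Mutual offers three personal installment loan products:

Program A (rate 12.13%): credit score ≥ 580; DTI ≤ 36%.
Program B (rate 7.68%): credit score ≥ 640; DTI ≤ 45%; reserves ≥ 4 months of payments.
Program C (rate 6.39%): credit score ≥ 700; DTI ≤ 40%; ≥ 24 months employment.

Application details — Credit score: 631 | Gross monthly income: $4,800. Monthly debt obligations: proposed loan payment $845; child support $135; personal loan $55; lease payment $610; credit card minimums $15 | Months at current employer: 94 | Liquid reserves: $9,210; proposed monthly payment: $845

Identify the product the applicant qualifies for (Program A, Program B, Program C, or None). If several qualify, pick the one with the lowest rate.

Program A

Total debts = (845 + 135 + 55 + 610 + 15) = 1,660; DTI = 1,660/4,800 = 34.6%.
Reserves = 9,210/845 = 10.9 months.
Program A: score 631 ≥ 580; DTI 34.6% ≤ 36% → qualifies.
Program B: score 631 < 640; DTI 34.6% ≤ 45%; reserves 10.9 ≥ 4 mo → does not qualify.
Program C: score 631 < 700; DTI 34.6% ≤ 40%; employment 94 ≥ 24 mo → does not qualify.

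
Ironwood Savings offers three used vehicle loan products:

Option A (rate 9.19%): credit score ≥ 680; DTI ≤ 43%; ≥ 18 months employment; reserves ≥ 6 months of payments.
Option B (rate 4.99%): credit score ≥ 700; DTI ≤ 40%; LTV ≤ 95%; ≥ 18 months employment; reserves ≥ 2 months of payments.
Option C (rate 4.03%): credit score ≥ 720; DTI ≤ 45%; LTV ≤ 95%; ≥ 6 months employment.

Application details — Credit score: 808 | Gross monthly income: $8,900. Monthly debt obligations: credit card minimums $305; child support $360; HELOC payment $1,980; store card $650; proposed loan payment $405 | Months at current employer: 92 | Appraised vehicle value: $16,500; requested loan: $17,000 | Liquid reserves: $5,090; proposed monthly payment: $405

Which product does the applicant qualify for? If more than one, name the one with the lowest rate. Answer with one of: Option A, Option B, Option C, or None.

Option A

Total debts = (305 + 360 + 1,980 + 650 + 405) = 3,700; DTI = 3,700/8,900 = 41.6%.
LTV = 17,000/16,500 = 103%.
Reserves = 5,090/405 = 12.6 months.
Option A: score 808 ≥ 680; DTI 41.6% ≤ 43%; employment 92 ≥ 18 mo; reserves 12.6 ≥ 6 mo → qualifies.
Option B: score 808 ≥ 700; DTI 41.6% > 40%; LTV 103% > 95%; employment 92 ≥ 18 mo; reserves 12.6 ≥ 2 mo → does not qualify.
Option C: score 808 ≥ 720; DTI 41.6% ≤ 45%; LTV 103% > 95%; employment 92 ≥ 6 mo → does not qualify.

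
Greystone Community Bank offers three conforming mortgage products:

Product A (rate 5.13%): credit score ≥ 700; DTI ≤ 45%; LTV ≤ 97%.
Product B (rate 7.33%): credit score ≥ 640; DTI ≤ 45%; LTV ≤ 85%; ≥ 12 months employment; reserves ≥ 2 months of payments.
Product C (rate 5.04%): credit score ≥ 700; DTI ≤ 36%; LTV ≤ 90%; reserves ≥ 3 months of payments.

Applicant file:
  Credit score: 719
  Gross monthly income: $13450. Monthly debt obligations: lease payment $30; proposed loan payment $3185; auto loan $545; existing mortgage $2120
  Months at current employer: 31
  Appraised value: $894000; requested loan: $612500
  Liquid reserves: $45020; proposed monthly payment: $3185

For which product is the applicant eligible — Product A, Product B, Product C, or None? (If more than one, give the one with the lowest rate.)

Product A

Total debts = (30 + 3,185 + 545 + 2,120) = 5,880; DTI = 5,880/13,450 = 43.7%.
LTV = 612,500/894,000 = 68.5%.
Reserves = 45,020/3,185 = 14.1 months.
Product A: score 719 ≥ 700; DTI 43.7% ≤ 45%; LTV 68.5% ≤ 97% → qualifies.
Product B: score 719 ≥ 640; DTI 43.7% ≤ 45%; LTV 68.5% ≤ 85%; employment 31 ≥ 12 mo; reserves 14.1 ≥ 2 mo → qualifies.
Product C: score 719 ≥ 700; DTI 43.7% > 36%; LTV 68.5% ≤ 90%; reserves 14.1 ≥ 3 mo → does not qualify.
Qualifying: Product A, Product B. Lowest rate is 5.13% → Product A.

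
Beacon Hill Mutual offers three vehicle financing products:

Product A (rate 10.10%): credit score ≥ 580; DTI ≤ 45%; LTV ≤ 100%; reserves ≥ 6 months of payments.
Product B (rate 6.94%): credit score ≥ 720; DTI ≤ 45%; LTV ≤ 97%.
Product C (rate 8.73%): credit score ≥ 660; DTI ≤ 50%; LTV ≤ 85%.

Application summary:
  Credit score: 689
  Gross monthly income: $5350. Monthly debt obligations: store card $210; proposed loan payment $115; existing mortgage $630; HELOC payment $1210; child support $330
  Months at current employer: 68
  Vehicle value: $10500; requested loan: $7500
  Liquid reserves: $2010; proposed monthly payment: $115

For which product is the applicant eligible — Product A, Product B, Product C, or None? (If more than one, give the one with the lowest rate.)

Product C

Total debts = (210 + 115 + 630 + 1,210 + 330) = 2,495; DTI = 2,495/5,350 = 46.6%.
LTV = 7,500/10,500 = 71.4%.
Reserves = 2,010/115 = 17.5 months.
Product A: score 689 ≥ 580; DTI 46.6% > 45%; LTV 71.4% ≤ 100%; reserves 17.5 ≥ 6 mo → does not qualify.
Product B: score 689 < 720; DTI 46.6% > 45%; LTV 71.4% ≤ 97% → does not qualify.
Product C: score 689 ≥ 660; DTI 46.6% ≤ 50%; LTV 71.4% ≤ 85% → qualifies.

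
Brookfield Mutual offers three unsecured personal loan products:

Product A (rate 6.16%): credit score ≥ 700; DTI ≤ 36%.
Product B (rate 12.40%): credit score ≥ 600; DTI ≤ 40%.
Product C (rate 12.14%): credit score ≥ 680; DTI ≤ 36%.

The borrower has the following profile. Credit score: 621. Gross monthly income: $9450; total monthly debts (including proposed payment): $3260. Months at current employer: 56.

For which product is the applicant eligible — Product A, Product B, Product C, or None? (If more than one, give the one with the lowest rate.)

DTI = 3,260/9,450 = 34.5%.
Product A: score 621 < 700; DTI 34.5% ≤ 36% → does not qualify.
Product B: score 621 ≥ 600; DTI 34.5% ≤ 40% → qualifies.
Product C: score 621 < 680; DTI 34.5% ≤ 36% → does not qualify.

Product B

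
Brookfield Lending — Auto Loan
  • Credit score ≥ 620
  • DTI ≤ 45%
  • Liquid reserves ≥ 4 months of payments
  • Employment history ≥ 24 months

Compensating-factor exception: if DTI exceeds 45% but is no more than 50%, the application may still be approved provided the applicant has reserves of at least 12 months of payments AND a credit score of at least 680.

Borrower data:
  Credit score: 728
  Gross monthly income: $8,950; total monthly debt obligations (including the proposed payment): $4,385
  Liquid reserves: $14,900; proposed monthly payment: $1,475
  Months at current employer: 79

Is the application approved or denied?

Denied

Credit score 728 ≥ 620 (meets base)
DTI = 4,385/8,950 = 49% > 45% — standard DTI limit exceeded.
Reserves: 14,900 ÷ 1,475 = 10.1 months (meets 4-month minimum)
Employment 79 ≥ 24 months
DTI 49% is within the 45%–50% exception band; checking compensating factors.
Override check — reserves: 10.1 mo (short of 12); score: 728 (ok).
Compensating-factor requirement not fully met.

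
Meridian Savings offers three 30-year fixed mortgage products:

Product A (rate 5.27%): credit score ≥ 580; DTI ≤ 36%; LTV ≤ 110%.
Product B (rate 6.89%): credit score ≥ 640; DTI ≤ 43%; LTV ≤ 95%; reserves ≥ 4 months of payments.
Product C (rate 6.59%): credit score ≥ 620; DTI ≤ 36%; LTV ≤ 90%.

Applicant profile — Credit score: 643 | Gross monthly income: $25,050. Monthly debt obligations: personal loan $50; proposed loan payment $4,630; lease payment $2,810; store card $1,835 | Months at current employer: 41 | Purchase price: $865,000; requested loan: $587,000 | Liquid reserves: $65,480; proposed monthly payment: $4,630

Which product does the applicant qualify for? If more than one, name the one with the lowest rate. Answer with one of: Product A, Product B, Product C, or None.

Product B

Total debts = (50 + 4,630 + 2,810 + 1,835) = 9,325; DTI = 9,325/25,050 = 37.2%.
LTV = 587,000/865,000 = 67.9%.
Reserves = 65,480/4,630 = 14.1 months.
Product A: score 643 ≥ 580; DTI 37.2% > 36%; LTV 67.9% ≤ 110% → does not qualify.
Product B: score 643 ≥ 640; DTI 37.2% ≤ 43%; LTV 67.9% ≤ 95%; reserves 14.1 ≥ 4 mo → qualifies.
Product C: score 643 ≥ 620; DTI 37.2% > 36%; LTV 67.9% ≤ 90% → does not qualify.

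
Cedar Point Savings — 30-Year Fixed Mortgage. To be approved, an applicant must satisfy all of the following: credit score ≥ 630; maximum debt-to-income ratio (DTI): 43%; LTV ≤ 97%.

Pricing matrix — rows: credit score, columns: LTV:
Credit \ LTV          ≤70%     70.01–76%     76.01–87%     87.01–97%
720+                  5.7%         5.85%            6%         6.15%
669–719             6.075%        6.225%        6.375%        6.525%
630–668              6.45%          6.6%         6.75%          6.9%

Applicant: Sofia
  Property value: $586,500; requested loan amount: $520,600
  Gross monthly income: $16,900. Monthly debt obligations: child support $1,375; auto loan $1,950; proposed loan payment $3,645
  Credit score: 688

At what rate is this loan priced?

6.525%

Credit score 688 ≥ 630; Total monthly debts = (1,375 + 1,950 + 3,645) = 6,970. Debt-to-income = 6,970/16,900 = 41.2% — meets 43% limit
LTV = 520,600/586,500 = 88.8% ≤ 97%
Credit 688 → row 669–719; LTV 88.8% → column 87.01–97%. Grid cell → 6.525%.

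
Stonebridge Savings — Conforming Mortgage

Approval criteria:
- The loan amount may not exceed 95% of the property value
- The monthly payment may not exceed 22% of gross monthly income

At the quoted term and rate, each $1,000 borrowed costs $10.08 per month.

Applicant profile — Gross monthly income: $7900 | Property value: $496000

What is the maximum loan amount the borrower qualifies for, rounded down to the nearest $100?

Payment cap: 22% × $7,900 = $1,738/month.
At $10.08 per $1,000, that supports 1,738/10.08 × 1,000 ≈ $172,420 → $172,400.
LTV cap: 95% × $496,000 = $471,200 → $471,200.
Binding constraint: payment-to-income.

$172,400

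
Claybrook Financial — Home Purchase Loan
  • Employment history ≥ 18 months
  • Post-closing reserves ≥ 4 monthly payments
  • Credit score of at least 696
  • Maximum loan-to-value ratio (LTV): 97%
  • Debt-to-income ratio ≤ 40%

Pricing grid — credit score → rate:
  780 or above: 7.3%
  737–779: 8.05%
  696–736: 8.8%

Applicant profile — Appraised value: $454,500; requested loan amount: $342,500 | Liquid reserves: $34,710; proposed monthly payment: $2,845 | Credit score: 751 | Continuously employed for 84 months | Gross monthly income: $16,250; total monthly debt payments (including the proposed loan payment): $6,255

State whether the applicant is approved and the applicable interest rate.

Credit score 751 ≥ 696 (meets minimum)
Employment 84 ≥ 18 months
Debt-to-income = 6,255/16,250 = 38.5% — meets 40% limit
Reserves = 34,710/2,845 = 12.2 months ≥ 4
Loan-to-value = 342,500/454,500 = 75.4% — pass (97% max)
All requirements met. Score 751 falls in the 737–779 tier → 8.05%.

Approved at 8.05%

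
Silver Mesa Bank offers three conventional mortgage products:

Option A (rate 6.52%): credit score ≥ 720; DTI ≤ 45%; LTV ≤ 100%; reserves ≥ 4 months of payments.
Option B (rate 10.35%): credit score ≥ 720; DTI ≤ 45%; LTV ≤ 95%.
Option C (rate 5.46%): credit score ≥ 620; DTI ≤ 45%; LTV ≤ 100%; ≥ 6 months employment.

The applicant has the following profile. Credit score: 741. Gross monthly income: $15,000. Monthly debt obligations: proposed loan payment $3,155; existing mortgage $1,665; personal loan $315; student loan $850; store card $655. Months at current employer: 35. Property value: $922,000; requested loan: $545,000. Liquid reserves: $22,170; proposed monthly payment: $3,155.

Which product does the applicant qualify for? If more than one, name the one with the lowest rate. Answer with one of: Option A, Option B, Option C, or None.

Option C

Total debts = (3,155 + 1,665 + 315 + 850 + 655) = 6,640; DTI = 6,640/15,000 = 44.3%.
LTV = 545,000/922,000 = 59.1%.
Reserves = 22,170/3,155 = 7.0 months.
Option A: score 741 ≥ 720; DTI 44.3% ≤ 45%; LTV 59.1% ≤ 100%; reserves 7.0 ≥ 4 mo → qualifies.
Option B: score 741 ≥ 720; DTI 44.3% ≤ 45%; LTV 59.1% ≤ 95% → qualifies.
Option C: score 741 ≥ 620; DTI 44.3% ≤ 45%; LTV 59.1% ≤ 100%; employment 35 ≥ 6 mo → qualifies.
Qualifying: Option A, Option B, Option C. Lowest rate is 5.46% → Option C.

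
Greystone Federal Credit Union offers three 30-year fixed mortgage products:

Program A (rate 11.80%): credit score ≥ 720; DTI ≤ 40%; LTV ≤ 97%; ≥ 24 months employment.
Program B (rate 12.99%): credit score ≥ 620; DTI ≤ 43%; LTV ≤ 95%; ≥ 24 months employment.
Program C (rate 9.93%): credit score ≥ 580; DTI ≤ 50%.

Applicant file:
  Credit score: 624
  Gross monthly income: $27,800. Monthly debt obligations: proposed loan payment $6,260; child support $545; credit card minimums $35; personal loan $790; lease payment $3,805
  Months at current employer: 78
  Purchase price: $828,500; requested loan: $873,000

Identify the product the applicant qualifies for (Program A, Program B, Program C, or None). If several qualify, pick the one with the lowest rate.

Total debts = (6,260 + 545 + 35 + 790 + 3,805) = 11,435; DTI = 11,435/27,800 = 41.1%.
LTV = 873,000/828,500 = 105.4%.
Program A: score 624 < 720; DTI 41.1% > 40%; LTV 105.4% > 97%; employment 78 ≥ 24 mo → does not qualify.
Program B: score 624 ≥ 620; DTI 41.1% ≤ 43%; LTV 105.4% > 95%; employment 78 ≥ 24 mo → does not qualify.
Program C: score 624 ≥ 580; DTI 41.1% ≤ 50% → qualifies.

Program C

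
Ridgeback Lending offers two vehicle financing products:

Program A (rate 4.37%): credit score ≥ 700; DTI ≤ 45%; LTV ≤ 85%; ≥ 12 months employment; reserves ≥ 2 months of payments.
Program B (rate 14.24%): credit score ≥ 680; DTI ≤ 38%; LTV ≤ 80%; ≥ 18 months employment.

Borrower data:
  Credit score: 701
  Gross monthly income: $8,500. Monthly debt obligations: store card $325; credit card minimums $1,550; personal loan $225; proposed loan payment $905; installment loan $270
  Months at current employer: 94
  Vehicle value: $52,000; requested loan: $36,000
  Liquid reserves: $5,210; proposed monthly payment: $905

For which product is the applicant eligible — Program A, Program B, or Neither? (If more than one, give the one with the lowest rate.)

Total debts = (325 + 1,550 + 225 + 905 + 270) = 3,275; DTI = 3,275/8,500 = 38.5%.
LTV = 36,000/52,000 = 69.2%.
Reserves = 5,210/905 = 5.8 months.
Program A: score 701 ≥ 700; DTI 38.5% ≤ 45%; LTV 69.2% ≤ 85%; employment 94 ≥ 12 mo; reserves 5.8 ≥ 2 mo → qualifies.
Program B: score 701 ≥ 680; DTI 38.5% > 38%; LTV 69.2% ≤ 80%; employment 94 ≥ 18 mo → does not qualify.

Program A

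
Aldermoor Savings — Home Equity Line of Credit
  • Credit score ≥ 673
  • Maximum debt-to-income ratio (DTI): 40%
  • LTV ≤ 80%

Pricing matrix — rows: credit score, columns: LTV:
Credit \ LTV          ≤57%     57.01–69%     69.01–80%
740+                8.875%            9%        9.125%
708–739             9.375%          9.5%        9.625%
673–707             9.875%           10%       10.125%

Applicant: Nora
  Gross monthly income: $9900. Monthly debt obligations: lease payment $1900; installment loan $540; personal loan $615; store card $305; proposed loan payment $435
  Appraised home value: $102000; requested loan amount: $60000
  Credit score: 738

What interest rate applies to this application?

Credit score 738 ≥ 673; Total monthly debts = (1,900 + 540 + 615 + 305 + 435) = 3,795. DTI = 3,795/9,900 = 38.3% ≤ 40%
Loan-to-value = 60,000/102,000 = 58.8% — pass (80% max)
Row: 738 falls in 708–739. Column: 58.8% falls in 57.01–69%. Rate = 9.5%.

9.5%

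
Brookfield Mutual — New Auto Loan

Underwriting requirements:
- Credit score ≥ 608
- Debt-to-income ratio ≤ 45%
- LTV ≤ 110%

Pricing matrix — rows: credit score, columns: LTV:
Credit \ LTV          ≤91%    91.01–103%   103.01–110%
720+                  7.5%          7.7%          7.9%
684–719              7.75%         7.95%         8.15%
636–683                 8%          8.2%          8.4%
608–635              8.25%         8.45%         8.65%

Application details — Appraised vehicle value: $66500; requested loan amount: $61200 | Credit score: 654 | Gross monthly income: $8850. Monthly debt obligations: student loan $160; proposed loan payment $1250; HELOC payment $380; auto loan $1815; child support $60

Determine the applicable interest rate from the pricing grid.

8.2%

Credit score 654 ≥ 608; Total monthly debts = (160 + 1,250 + 380 + 1,815 + 60) = 3,665. Debt-to-income = 3,665/8,850 = 41.4% — meets 45% limit
Loan-to-value = 61,200/66,500 = 92% — pass (110% max)
Row: 654 falls in 636–683. Column: 92% falls in 91.01–103%. Rate = 8.2%.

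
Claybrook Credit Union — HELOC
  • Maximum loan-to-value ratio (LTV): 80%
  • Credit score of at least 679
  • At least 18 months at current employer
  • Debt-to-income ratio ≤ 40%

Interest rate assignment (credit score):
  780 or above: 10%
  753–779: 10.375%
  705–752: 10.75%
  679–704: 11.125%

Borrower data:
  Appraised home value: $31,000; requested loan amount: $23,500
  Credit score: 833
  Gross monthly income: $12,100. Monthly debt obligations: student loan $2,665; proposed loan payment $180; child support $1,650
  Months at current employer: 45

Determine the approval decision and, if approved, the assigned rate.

Approved at 10%

Credit score 833 ≥ 679 (meets minimum)
LTV: 23,500 ÷ 31,000 = 75.8%, within 80% cap
Employment 45 ≥ 18 months
Total monthly debts = (2,665 + 180 + 1,650) = 4,495. Debt-to-income = 4,495/12,100 = 37.1% — meets 40% limit
All requirements met. Score 833 falls in the 780 or above tier → 10%.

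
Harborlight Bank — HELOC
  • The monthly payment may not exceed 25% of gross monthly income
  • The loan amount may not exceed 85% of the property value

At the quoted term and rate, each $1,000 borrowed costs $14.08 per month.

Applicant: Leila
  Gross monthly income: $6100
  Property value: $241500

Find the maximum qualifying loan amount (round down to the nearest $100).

Payment cap: 25% × $6,100 = $1,525/month.
At $14.08 per $1,000, that supports 1,525/14.08 × 1,000 ≈ $108,309 → $108,300.
LTV cap: 85% × $241,500 = $205,275 → $205,200.
Binding constraint: payment-to-income.

$108,300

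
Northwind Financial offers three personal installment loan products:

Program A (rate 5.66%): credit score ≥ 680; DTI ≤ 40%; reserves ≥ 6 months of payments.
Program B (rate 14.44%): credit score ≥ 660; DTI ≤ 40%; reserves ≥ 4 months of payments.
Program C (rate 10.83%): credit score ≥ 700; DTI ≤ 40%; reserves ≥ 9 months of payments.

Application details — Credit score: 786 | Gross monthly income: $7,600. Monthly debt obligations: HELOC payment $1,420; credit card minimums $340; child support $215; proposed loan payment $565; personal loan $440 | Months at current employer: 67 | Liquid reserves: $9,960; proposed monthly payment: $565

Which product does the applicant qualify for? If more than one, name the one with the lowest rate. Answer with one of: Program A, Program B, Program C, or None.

Total debts = (1,420 + 340 + 215 + 565 + 440) = 2,980; DTI = 2,980/7,600 = 39.2%.
Reserves = 9,960/565 = 17.6 months.
Program A: score 786 ≥ 680; DTI 39.2% ≤ 40%; reserves 17.6 ≥ 6 mo → qualifies.
Program B: score 786 ≥ 660; DTI 39.2% ≤ 40%; reserves 17.6 ≥ 4 mo → qualifies.
Program C: score 786 ≥ 700; DTI 39.2% ≤ 40%; reserves 17.6 ≥ 9 mo → qualifies.
Qualifying: Program A, Program B, Program C. Lowest rate is 5.66% → Program A.

Program A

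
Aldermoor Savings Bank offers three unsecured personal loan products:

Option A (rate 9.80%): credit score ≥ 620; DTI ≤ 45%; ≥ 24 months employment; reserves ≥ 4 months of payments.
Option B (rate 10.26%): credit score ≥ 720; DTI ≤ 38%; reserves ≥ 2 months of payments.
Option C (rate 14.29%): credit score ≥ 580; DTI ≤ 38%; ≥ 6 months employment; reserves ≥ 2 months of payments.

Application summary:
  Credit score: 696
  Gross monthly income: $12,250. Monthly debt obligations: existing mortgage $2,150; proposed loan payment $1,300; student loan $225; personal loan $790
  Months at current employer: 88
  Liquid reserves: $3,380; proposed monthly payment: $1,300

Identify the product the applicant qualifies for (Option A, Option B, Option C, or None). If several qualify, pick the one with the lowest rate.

Total debts = (2,150 + 1,300 + 225 + 790) = 4,465; DTI = 4,465/12,250 = 36.4%.
Reserves = 3,380/1,300 = 2.6 months.
Option A: score 696 ≥ 620; DTI 36.4% ≤ 45%; employment 88 ≥ 24 mo; reserves 2.6 < 4 mo → does not qualify.
Option B: score 696 < 720; DTI 36.4% ≤ 38%; reserves 2.6 ≥ 2 mo → does not qualify.
Option C: score 696 ≥ 580; DTI 36.4% ≤ 38%; employment 88 ≥ 6 mo; reserves 2.6 ≥ 2 mo → qualifies.

Option C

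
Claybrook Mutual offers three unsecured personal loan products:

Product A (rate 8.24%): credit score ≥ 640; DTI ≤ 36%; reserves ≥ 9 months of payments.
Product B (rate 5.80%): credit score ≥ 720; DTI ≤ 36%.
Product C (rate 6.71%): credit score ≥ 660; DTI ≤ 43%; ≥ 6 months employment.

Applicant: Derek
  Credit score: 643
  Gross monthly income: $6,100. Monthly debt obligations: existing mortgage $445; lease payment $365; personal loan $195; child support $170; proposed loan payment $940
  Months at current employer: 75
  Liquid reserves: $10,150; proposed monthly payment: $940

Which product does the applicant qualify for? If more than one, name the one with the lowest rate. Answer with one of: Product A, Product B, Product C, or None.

Product A

Total debts = (445 + 365 + 195 + 170 + 940) = 2,115; DTI = 2,115/6,100 = 34.7%.
Reserves = 10,150/940 = 10.8 months.
Product A: score 643 ≥ 640; DTI 34.7% ≤ 36%; reserves 10.8 ≥ 9 mo → qualifies.
Product B: score 643 < 720; DTI 34.7% ≤ 36% → does not qualify.
Product C: score 643 < 660; DTI 34.7% ≤ 43%; employment 75 ≥ 6 mo → does not qualify.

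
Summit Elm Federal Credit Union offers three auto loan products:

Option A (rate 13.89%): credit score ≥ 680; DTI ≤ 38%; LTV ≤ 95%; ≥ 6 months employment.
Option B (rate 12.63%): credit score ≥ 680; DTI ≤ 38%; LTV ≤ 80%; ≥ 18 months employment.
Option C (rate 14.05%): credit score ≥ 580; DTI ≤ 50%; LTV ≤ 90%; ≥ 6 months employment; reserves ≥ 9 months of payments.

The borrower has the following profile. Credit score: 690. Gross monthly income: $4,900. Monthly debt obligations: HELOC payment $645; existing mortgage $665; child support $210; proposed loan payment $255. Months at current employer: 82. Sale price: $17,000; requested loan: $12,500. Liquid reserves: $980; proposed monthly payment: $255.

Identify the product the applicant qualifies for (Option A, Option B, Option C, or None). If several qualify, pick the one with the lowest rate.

Total debts = (645 + 665 + 210 + 255) = 1,775; DTI = 1,775/4,900 = 36.2%.
LTV = 12,500/17,000 = 73.5%.
Reserves = 980/255 = 3.8 months.
Option A: score 690 ≥ 680; DTI 36.2% ≤ 38%; LTV 73.5% ≤ 95%; employment 82 ≥ 6 mo → qualifies.
Option B: score 690 ≥ 680; DTI 36.2% ≤ 38%; LTV 73.5% ≤ 80%; employment 82 ≥ 18 mo → qualifies.
Option C: score 690 ≥ 580; DTI 36.2% ≤ 50%; LTV 73.5% ≤ 90%; employment 82 ≥ 6 mo; reserves 3.8 < 9 mo → does not qualify.
Qualifying: Option A, Option B. Lowest rate is 12.63% → Option B.

Option B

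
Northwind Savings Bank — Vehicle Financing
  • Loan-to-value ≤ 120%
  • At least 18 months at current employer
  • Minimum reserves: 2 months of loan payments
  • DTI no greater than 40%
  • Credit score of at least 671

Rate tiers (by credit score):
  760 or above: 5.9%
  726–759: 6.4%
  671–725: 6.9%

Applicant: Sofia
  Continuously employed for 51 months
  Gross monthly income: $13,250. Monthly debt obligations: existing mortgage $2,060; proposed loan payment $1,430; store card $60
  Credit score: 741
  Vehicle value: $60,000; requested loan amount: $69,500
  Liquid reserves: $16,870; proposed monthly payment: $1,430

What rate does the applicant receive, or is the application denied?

Credit score 741 ≥ 671 (meets minimum)
LTV: 69,500 ÷ 60,000 = 115.8%, within 120% cap
Total monthly debts = (2,060 + 1,430 + 60) = 3,550. DTI = 3,550/13,250 = 26.8% ≤ 40%
Employment 51 ≥ 18 months
Reserves = 16,870/1,430 = 11.8 months ≥ 2
All requirements met. Score 741 falls in the 726–759 tier → 6.4%.

Approved at 6.4%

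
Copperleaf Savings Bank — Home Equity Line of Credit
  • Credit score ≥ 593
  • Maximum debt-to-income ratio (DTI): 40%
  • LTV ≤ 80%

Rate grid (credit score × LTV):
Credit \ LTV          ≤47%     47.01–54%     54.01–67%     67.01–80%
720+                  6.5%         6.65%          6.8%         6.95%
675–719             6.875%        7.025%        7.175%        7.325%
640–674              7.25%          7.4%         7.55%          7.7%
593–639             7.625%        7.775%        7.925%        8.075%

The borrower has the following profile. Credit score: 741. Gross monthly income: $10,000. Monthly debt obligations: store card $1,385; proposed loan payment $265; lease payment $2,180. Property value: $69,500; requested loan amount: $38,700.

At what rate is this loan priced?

6.8%

Credit score 741 ≥ 593; Total monthly debts = (1,385 + 265 + 2,180) = 3,830. Debt-to-income = 3,830/10,000 = 38.3% — meets 40% limit
LTV = 38,700/69,500 = 55.7% ≤ 80%
Score 741 is in the 720+ band; LTV 55.7% is in the 54.01–67% band → 6.8%.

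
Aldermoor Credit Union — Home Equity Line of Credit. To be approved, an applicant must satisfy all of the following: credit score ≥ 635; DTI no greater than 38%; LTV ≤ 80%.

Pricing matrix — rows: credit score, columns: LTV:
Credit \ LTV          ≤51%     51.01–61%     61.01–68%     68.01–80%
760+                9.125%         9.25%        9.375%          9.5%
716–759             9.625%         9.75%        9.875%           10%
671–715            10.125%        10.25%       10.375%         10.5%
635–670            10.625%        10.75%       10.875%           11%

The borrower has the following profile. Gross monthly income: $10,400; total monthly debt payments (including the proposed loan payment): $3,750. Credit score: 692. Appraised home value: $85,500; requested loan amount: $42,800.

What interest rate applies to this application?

Credit score 692 ≥ 635; DTI = 3,750/10,400 = 36.1% ≤ 38%
LTV = 42,800/85,500 = 50.1% ≤ 80%
Credit 692 → row 671–715; LTV 50.1% → column ≤51%. Grid cell → 10.125%.

10.125%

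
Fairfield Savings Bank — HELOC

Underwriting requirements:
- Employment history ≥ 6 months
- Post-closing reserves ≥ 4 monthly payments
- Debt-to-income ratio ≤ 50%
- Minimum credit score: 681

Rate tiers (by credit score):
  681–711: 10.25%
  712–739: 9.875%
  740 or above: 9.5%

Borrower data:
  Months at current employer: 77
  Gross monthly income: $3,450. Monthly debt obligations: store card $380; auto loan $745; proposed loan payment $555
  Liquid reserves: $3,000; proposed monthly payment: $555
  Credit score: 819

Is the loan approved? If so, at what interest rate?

Approved at 9.5%

Credit score 819 ≥ 681 (meets minimum)
Total monthly debts = (380 + 745 + 555) = 1,680. DTI: 1,680 ÷ 3,450 = 48.7%, within the 50% cap
Employment 77 ≥ 6 months
Liquid reserves cover 3,000/555 = 5.4 months — ≥ 4 required
All requirements met. Score 819 falls in the 740 or above tier → 9.5%.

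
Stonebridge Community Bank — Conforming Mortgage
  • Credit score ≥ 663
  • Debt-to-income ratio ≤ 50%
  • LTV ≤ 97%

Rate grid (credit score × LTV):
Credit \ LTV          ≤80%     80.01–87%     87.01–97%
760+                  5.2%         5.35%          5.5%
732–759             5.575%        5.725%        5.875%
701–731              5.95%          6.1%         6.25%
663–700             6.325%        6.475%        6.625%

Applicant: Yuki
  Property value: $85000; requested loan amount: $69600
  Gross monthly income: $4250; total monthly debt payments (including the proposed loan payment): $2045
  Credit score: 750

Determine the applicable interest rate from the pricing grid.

5.725%

Credit score 750 ≥ 663; DTI = 2,045/4,250 = 48.1% ≤ 50%
Loan-to-value = 69,600/85,000 = 81.9% — pass (97% max)
Row: 750 falls in 732–759. Column: 81.9% falls in 80.01–87%. Rate = 5.725%.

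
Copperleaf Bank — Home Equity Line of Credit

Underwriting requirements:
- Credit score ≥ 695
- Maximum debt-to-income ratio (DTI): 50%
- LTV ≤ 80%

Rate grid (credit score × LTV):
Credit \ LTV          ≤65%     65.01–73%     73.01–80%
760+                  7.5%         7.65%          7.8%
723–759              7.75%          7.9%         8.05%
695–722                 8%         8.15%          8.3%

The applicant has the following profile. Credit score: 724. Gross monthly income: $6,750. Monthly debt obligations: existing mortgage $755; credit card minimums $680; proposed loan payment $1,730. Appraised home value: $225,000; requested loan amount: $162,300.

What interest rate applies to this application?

7.9%

Credit score 724 ≥ 695; Total monthly debts = (755 + 680 + 1,730) = 3,165. DTI: 3,165 ÷ 6,750 = 46.9%, within the 50% cap
Loan-to-value = 162,300/225,000 = 72.1% — pass (80% max)
Score 724 is in the 723–759 band; LTV 72.1% is in the 65.01–73% band → 7.9%.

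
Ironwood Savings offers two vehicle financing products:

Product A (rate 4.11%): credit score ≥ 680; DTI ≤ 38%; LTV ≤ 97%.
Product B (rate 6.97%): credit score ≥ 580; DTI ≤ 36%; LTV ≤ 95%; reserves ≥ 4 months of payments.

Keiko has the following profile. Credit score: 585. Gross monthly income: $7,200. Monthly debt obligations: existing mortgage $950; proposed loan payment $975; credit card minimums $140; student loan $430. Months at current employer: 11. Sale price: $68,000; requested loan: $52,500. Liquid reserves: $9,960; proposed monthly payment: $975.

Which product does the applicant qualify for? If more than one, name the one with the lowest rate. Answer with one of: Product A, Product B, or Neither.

Product B

Total debts = (950 + 975 + 140 + 430) = 2,495; DTI = 2,495/7,200 = 34.7%.
LTV = 52,500/68,000 = 77.2%.
Reserves = 9,960/975 = 10.2 months.
Product A: score 585 < 680; DTI 34.7% ≤ 38%; LTV 77.2% ≤ 97% → does not qualify.
Product B: score 585 ≥ 580; DTI 34.7% ≤ 36%; LTV 77.2% ≤ 95%; reserves 10.2 ≥ 4 mo → qualifies.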